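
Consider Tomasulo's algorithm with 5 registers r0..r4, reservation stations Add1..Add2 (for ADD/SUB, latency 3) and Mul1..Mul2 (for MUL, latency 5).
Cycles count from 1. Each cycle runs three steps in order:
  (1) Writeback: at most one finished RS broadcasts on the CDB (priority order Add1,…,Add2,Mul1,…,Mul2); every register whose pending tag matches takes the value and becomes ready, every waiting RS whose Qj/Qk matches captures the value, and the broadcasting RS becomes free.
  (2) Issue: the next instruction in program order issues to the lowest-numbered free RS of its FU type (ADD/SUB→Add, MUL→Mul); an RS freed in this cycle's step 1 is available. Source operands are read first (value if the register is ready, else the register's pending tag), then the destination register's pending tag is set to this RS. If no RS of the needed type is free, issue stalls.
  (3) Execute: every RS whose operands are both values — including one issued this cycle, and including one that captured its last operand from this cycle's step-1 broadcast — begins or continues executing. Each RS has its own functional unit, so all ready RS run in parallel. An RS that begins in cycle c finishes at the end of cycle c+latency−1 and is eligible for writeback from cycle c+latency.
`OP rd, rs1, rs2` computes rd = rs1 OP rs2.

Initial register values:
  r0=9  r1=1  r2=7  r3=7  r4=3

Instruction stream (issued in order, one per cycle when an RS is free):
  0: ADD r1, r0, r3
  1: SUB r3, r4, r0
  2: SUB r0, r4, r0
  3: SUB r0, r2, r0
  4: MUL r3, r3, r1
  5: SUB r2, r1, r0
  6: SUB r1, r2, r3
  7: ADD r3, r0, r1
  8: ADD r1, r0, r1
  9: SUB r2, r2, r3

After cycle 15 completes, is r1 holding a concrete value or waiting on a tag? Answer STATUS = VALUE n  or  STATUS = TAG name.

STATUS = TAG Add2

c1: issue ADD r1<-Add1 | r0:9,r1:Add1,r2:7,r3:7,r4:3
c2: issue SUB r3<-Add2 | r0:9,r1:Add1,r2:7,r3:Add2,r4:3
c3: stall | r0:9,r1:Add1,r2:7,r3:Add2,r4:3
c4: CDB Add1=16; issue SUB r0<-Add1 | r0:Add1,r1:16,r2:7,r3:Add2,r4:3
c5: CDB Add2=-6; issue SUB r0<-Add2 | r0:Add2,r1:16,r2:7,r3:-6,r4:3
c6: issue MUL r3<-Mul1 | r0:Add2,r1:16,r2:7,r3:Mul1,r4:3
c7: CDB Add1=-6; issue SUB r2<-Add1 | r0:Add2,r1:16,r2:Add1,r3:Mul1,r4:3
c8: stall | r0:Add2,r1:16,r2:Add1,r3:Mul1,r4:3
c9: stall | r0:Add2,r1:16,r2:Add1,r3:Mul1,r4:3
c10: CDB Add2=13; issue SUB r1<-Add2 | r0:13,r1:Add2,r2:Add1,r3:Mul1,r4:3
c11: CDB Mul1=-96; stall | r0:13,r1:Add2,r2:Add1,r3:-96,r4:3
c12: stall | r0:13,r1:Add2,r2:Add1,r3:-96,r4:3
c13: CDB Add1=3; issue ADD r3<-Add1 | r0:13,r1:Add2,r2:3,r3:Add1,r4:3
c14: stall | r0:13,r1:Add2,r2:3,r3:Add1,r4:3
c15: stall | r0:13,r1:Add2,r2:3,r3:Add1,r4:3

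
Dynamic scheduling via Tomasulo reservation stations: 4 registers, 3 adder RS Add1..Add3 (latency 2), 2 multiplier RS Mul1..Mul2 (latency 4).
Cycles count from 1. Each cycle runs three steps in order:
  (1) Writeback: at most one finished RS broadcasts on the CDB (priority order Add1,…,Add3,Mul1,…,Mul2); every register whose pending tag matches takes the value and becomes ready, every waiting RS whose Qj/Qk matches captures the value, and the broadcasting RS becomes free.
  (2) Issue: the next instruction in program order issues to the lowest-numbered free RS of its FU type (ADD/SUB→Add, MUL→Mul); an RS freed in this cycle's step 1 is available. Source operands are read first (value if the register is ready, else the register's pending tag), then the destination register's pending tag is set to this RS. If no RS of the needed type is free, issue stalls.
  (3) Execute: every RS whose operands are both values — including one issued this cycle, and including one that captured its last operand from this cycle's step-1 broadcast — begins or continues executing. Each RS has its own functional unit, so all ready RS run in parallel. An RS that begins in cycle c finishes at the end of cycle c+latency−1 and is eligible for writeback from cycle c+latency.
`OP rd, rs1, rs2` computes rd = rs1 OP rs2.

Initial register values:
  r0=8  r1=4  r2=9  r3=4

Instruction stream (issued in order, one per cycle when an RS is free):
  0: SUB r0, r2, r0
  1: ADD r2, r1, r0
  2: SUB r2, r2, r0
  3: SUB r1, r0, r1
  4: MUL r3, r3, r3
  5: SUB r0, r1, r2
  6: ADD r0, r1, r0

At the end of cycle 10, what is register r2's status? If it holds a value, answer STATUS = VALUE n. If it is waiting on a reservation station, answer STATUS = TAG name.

STATUS = VALUE 4

  c1: issue SUB r0<-Add1  regs: r0:Add1,r1:4,r2:9,r3:4
  c2: issue ADD r2<-Add2  regs: r0:Add1,r1:4,r2:Add2,r3:4
  c3: CDB Add1=1; issue SUB r2<-Add1  regs: r0:1,r1:4,r2:Add1,r3:4
  c4: issue SUB r1<-Add3  regs: r0:1,r1:Add3,r2:Add1,r3:4
  c5: CDB Add2=5; issue MUL r3<-Mul1  regs: r0:1,r1:Add3,r2:Add1,r3:Mul1
  c6: CDB Add3=-3; issue SUB r0<-Add2  regs: r0:Add2,r1:-3,r2:Add1,r3:Mul1
  c7: CDB Add1=4; issue ADD r0<-Add1  regs: r0:Add1,r1:-3,r2:4,r3:Mul1
  c8: -  regs: r0:Add1,r1:-3,r2:4,r3:Mul1
  c9: CDB Add2=-7  regs: r0:Add1,r1:-3,r2:4,r3:Mul1
  c10: CDB Mul1=16  regs: r0:Add1,r1:-3,r2:4,r3:16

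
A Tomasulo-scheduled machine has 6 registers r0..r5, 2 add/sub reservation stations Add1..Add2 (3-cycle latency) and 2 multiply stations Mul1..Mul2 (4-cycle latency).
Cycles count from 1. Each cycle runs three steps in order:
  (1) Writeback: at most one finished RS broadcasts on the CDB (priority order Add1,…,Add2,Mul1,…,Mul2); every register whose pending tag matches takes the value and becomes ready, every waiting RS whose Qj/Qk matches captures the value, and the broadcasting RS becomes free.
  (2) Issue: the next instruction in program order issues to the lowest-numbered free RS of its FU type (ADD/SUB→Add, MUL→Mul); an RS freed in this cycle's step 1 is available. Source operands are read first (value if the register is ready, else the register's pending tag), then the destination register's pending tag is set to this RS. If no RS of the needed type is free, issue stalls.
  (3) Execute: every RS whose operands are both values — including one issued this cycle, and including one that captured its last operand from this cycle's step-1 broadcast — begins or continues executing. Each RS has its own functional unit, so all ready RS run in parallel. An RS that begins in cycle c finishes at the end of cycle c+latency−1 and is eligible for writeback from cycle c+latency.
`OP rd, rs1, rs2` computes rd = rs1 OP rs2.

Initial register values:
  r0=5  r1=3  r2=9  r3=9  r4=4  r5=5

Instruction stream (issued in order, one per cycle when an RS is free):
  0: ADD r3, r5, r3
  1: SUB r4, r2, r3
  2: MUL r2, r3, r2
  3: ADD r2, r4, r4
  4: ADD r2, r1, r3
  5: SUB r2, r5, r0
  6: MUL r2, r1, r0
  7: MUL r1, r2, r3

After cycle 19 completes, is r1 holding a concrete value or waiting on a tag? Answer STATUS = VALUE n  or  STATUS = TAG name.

cycle 1: issue ADD r3<-Add1 // r0:5,r1:3,r2:9,r3:Add1,r4:4,r5:5
cycle 2: issue SUB r4<-Add2 // r0:5,r1:3,r2:9,r3:Add1,r4:Add2,r5:5
cycle 3: issue MUL r2<-Mul1 // r0:5,r1:3,r2:Mul1,r3:Add1,r4:Add2,r5:5
cycle 4: CDB Add1=14; issue ADD r2<-Add1 // r0:5,r1:3,r2:Add1,r3:14,r4:Add2,r5:5
cycle 5: stall // r0:5,r1:3,r2:Add1,r3:14,r4:Add2,r5:5
cycle 6: stall // r0:5,r1:3,r2:Add1,r3:14,r4:Add2,r5:5
cycle 7: CDB Add2=-5; issue ADD r2<-Add2 // r0:5,r1:3,r2:Add2,r3:14,r4:-5,r5:5
cycle 8: CDB Mul1=126; stall // r0:5,r1:3,r2:Add2,r3:14,r4:-5,r5:5
cycle 9: stall // r0:5,r1:3,r2:Add2,r3:14,r4:-5,r5:5
cycle 10: CDB Add1=-10; issue SUB r2<-Add1 // r0:5,r1:3,r2:Add1,r3:14,r4:-5,r5:5
cycle 11: CDB Add2=17; issue MUL r2<-Mul1 // r0:5,r1:3,r2:Mul1,r3:14,r4:-5,r5:5
cycle 12: issue MUL r1<-Mul2 // r0:5,r1:Mul2,r2:Mul1,r3:14,r4:-5,r5:5
cycle 13: CDB Add1=0 // r0:5,r1:Mul2,r2:Mul1,r3:14,r4:-5,r5:5
cycle 14: - // r0:5,r1:Mul2,r2:Mul1,r3:14,r4:-5,r5:5
cycle 15: CDB Mul1=15 // r0:5,r1:Mul2,r2:15,r3:14,r4:-5,r5:5
cycle 16: - // r0:5,r1:Mul2,r2:15,r3:14,r4:-5,r5:5
cycle 17: - // r0:5,r1:Mul2,r2:15,r3:14,r4:-5,r5:5
cycle 18: - // r0:5,r1:Mul2,r2:15,r3:14,r4:-5,r5:5
cycle 19: CDB Mul2=210 // r0:5,r1:210,r2:15,r3:14,r4:-5,r5:5

STATUS = VALUE 210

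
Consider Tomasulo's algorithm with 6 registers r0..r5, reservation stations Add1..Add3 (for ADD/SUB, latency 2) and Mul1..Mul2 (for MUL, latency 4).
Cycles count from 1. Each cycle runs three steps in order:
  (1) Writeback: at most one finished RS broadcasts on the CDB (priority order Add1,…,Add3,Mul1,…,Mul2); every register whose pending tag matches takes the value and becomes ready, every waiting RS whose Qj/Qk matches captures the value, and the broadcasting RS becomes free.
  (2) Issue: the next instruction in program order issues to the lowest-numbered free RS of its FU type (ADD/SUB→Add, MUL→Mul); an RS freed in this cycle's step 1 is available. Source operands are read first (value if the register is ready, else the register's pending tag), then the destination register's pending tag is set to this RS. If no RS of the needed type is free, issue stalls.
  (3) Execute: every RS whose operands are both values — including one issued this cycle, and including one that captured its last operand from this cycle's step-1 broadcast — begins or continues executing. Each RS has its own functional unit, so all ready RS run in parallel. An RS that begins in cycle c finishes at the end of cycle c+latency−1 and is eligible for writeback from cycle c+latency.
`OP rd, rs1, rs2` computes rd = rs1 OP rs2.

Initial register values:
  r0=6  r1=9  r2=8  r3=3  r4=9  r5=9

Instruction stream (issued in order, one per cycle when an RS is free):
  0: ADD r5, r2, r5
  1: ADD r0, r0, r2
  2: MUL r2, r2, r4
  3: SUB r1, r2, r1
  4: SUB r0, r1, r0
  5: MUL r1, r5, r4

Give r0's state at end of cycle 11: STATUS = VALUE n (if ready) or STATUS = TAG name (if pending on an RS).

  c1: issue ADD r5<-Add1  regs: r0:6,r1:9,r2:8,r3:3,r4:9,r5:Add1
  c2: issue ADD r0<-Add2  regs: r0:Add2,r1:9,r2:8,r3:3,r4:9,r5:Add1
  c3: CDB Add1=17; issue MUL r2<-Mul1  regs: r0:Add2,r1:9,r2:Mul1,r3:3,r4:9,r5:17
  c4: CDB Add2=14; issue SUB r1<-Add1  regs: r0:14,r1:Add1,r2:Mul1,r3:3,r4:9,r5:17
  c5: issue SUB r0<-Add2  regs: r0:Add2,r1:Add1,r2:Mul1,r3:3,r4:9,r5:17
  c6: issue MUL r1<-Mul2  regs: r0:Add2,r1:Mul2,r2:Mul1,r3:3,r4:9,r5:17
  c7: CDB Mul1=72  regs: r0:Add2,r1:Mul2,r2:72,r3:3,r4:9,r5:17
  c8: -  regs: r0:Add2,r1:Mul2,r2:72,r3:3,r4:9,r5:17
  c9: CDB Add1=63  regs: r0:Add2,r1:Mul2,r2:72,r3:3,r4:9,r5:17
  c10: CDB Mul2=153  regs: r0:Add2,r1:153,r2:72,r3:3,r4:9,r5:17
  c11: CDB Add2=49  regs: r0:49,r1:153,r2:72,r3:3,r4:9,r5:17

STATUS = VALUE 49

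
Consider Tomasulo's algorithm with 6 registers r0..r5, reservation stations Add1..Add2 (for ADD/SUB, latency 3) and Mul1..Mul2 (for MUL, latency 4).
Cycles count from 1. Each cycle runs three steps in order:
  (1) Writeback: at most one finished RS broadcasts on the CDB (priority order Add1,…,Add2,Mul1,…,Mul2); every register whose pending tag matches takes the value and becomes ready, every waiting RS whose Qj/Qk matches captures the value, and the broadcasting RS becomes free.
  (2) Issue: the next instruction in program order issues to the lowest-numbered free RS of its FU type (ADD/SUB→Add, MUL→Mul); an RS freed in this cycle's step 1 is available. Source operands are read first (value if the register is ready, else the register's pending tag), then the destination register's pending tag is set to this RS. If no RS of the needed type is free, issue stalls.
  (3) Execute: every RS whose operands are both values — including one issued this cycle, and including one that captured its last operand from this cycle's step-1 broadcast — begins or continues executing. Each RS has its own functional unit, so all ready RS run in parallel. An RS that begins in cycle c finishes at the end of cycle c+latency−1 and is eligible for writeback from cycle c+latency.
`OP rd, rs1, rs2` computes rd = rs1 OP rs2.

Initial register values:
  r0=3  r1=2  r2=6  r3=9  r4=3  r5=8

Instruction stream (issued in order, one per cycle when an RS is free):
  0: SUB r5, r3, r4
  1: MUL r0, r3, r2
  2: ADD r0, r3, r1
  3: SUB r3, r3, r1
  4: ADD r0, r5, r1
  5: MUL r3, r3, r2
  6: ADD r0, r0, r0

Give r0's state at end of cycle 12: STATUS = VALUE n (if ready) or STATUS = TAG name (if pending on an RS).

  c1: issue SUB r5<-Add1  regs: r0:3,r1:2,r2:6,r3:9,r4:3,r5:Add1
  c2: issue MUL r0<-Mul1  regs: r0:Mul1,r1:2,r2:6,r3:9,r4:3,r5:Add1
  c3: issue ADD r0<-Add2  regs: r0:Add2,r1:2,r2:6,r3:9,r4:3,r5:Add1
  c4: CDB Add1=6; issue SUB r3<-Add1  regs: r0:Add2,r1:2,r2:6,r3:Add1,r4:3,r5:6
  c5: stall  regs: r0:Add2,r1:2,r2:6,r3:Add1,r4:3,r5:6
  c6: CDB Add2=11; issue ADD r0<-Add2  regs: r0:Add2,r1:2,r2:6,r3:Add1,r4:3,r5:6
  c7: CDB Add1=7; issue MUL r3<-Mul2  regs: r0:Add2,r1:2,r2:6,r3:Mul2,r4:3,r5:6
  c8: CDB Mul1=54; issue ADD r0<-Add1  regs: r0:Add1,r1:2,r2:6,r3:Mul2,r4:3,r5:6
  c9: CDB Add2=8  regs: r0:Add1,r1:2,r2:6,r3:Mul2,r4:3,r5:6
  c10: -  regs: r0:Add1,r1:2,r2:6,r3:Mul2,r4:3,r5:6
  c11: CDB Mul2=42  regs: r0:Add1,r1:2,r2:6,r3:42,r4:3,r5:6
  c12: CDB Add1=16  regs: r0:16,r1:2,r2:6,r3:42,r4:3,r5:6

STATUS = VALUE 16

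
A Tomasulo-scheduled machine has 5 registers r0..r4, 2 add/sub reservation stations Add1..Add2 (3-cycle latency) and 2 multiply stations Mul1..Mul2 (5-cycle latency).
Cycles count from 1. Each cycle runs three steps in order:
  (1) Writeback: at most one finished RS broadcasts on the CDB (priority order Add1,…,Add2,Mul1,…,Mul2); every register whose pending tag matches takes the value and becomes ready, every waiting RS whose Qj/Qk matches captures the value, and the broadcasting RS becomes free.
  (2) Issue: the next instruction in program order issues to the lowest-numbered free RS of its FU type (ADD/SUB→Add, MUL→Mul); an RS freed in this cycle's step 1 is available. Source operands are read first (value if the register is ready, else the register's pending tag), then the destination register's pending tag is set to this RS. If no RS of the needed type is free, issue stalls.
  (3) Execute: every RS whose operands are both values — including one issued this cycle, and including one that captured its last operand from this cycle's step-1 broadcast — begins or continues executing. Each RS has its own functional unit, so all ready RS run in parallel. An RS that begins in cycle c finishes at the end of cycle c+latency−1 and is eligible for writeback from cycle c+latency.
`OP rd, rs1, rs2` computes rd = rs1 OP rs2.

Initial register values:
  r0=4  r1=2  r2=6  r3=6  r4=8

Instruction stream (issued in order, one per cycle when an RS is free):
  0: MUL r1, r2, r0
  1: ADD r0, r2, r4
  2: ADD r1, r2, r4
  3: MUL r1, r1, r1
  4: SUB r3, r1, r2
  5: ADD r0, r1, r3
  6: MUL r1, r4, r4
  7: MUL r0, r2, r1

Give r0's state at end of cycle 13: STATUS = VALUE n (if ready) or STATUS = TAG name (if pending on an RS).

STATUS = TAG Mul2

  c1: issue MUL r1<-Mul1  regs: r0:4,r1:Mul1,r2:6,r3:6,r4:8
  c2: issue ADD r0<-Add1  regs: r0:Add1,r1:Mul1,r2:6,r3:6,r4:8
  c3: issue ADD r1<-Add2  regs: r0:Add1,r1:Add2,r2:6,r3:6,r4:8
  c4: issue MUL r1<-Mul2  regs: r0:Add1,r1:Mul2,r2:6,r3:6,r4:8
  c5: CDB Add1=14; issue SUB r3<-Add1  regs: r0:14,r1:Mul2,r2:6,r3:Add1,r4:8
  c6: CDB Add2=14; issue ADD r0<-Add2  regs: r0:Add2,r1:Mul2,r2:6,r3:Add1,r4:8
  c7: CDB Mul1=24; issue MUL r1<-Mul1  regs: r0:Add2,r1:Mul1,r2:6,r3:Add1,r4:8
  c8: stall  regs: r0:Add2,r1:Mul1,r2:6,r3:Add1,r4:8
  c9: stall  regs: r0:Add2,r1:Mul1,r2:6,r3:Add1,r4:8
  c10: stall  regs: r0:Add2,r1:Mul1,r2:6,r3:Add1,r4:8
  c11: CDB Mul2=196; issue MUL r0<-Mul2  regs: r0:Mul2,r1:Mul1,r2:6,r3:Add1,r4:8
  c12: CDB Mul1=64  regs: r0:Mul2,r1:64,r2:6,r3:Add1,r4:8
  c13: -  regs: r0:Mul2,r1:64,r2:6,r3:Add1,r4:8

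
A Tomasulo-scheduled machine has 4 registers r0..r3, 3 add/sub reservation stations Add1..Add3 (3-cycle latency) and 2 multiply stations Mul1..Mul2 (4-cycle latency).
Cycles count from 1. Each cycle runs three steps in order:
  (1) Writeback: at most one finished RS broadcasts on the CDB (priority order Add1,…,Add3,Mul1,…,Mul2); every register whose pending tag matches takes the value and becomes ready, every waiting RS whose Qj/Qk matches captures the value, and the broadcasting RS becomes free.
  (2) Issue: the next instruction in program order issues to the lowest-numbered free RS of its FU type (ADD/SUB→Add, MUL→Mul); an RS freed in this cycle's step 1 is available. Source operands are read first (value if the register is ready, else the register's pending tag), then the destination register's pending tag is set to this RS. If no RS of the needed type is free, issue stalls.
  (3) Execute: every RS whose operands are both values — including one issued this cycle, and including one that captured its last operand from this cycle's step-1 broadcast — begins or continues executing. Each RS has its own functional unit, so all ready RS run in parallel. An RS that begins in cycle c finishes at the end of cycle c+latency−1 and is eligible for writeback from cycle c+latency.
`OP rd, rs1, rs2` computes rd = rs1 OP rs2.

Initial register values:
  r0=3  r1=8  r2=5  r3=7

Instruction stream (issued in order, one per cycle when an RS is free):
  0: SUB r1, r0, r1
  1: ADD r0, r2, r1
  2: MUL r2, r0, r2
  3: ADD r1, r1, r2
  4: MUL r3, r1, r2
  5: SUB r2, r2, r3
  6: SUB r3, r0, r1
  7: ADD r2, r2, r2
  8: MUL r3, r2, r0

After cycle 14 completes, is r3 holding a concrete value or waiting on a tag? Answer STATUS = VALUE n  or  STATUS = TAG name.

STATUS = TAG Add2

  c1: issue SUB r1<-Add1  regs: r0:3,r1:Add1,r2:5,r3:7
  c2: issue ADD r0<-Add2  regs: r0:Add2,r1:Add1,r2:5,r3:7
  c3: issue MUL r2<-Mul1  regs: r0:Add2,r1:Add1,r2:Mul1,r3:7
  c4: CDB Add1=-5; issue ADD r1<-Add1  regs: r0:Add2,r1:Add1,r2:Mul1,r3:7
  c5: issue MUL r3<-Mul2  regs: r0:Add2,r1:Add1,r2:Mul1,r3:Mul2
  c6: issue SUB r2<-Add3  regs: r0:Add2,r1:Add1,r2:Add3,r3:Mul2
  c7: CDB Add2=0; issue SUB r3<-Add2  regs: r0:0,r1:Add1,r2:Add3,r3:Add2
  c8: stall  regs: r0:0,r1:Add1,r2:Add3,r3:Add2
  c9: stall  regs: r0:0,r1:Add1,r2:Add3,r3:Add2
  c10: stall  regs: r0:0,r1:Add1,r2:Add3,r3:Add2
  c11: CDB Mul1=0; stall  regs: r0:0,r1:Add1,r2:Add3,r3:Add2
  c12: stall  regs: r0:0,r1:Add1,r2:Add3,r3:Add2
  c13: stall  regs: r0:0,r1:Add1,r2:Add3,r3:Add2
  c14: CDB Add1=-5; issue ADD r2<-Add1  regs: r0:0,r1:-5,r2:Add1,r3:Add2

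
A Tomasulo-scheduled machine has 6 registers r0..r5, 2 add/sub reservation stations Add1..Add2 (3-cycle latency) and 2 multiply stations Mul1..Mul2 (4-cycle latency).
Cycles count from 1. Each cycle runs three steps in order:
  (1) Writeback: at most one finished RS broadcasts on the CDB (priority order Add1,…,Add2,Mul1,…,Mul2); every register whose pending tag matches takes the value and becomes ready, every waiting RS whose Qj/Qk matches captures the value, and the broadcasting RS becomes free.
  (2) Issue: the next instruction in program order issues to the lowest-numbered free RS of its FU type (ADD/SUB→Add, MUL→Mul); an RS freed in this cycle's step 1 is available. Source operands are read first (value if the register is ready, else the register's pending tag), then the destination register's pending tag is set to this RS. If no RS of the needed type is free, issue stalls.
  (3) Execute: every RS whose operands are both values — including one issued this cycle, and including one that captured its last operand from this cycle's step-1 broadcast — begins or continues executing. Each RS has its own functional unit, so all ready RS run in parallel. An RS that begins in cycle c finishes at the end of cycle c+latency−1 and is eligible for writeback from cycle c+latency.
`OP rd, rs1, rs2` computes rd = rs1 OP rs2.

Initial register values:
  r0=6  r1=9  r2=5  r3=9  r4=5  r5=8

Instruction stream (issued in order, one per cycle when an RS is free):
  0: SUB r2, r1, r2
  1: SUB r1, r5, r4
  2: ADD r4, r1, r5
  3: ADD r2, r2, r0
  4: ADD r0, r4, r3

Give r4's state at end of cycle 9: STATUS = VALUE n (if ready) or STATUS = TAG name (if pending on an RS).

  c1: issue SUB r2<-Add1  regs: r0:6,r1:9,r2:Add1,r3:9,r4:5,r5:8
  c2: issue SUB r1<-Add2  regs: r0:6,r1:Add2,r2:Add1,r3:9,r4:5,r5:8
  c3: stall  regs: r0:6,r1:Add2,r2:Add1,r3:9,r4:5,r5:8
  c4: CDB Add1=4; issue ADD r4<-Add1  regs: r0:6,r1:Add2,r2:4,r3:9,r4:Add1,r5:8
  c5: CDB Add2=3; issue ADD r2<-Add2  regs: r0:6,r1:3,r2:Add2,r3:9,r4:Add1,r5:8
  c6: stall  regs: r0:6,r1:3,r2:Add2,r3:9,r4:Add1,r5:8
  c7: stall  regs: r0:6,r1:3,r2:Add2,r3:9,r4:Add1,r5:8
  c8: CDB Add1=11; issue ADD r0<-Add1  regs: r0:Add1,r1:3,r2:Add2,r3:9,r4:11,r5:8
  c9: CDB Add2=10  regs: r0:Add1,r1:3,r2:10,r3:9,r4:11,r5:8

STATUS = VALUE 11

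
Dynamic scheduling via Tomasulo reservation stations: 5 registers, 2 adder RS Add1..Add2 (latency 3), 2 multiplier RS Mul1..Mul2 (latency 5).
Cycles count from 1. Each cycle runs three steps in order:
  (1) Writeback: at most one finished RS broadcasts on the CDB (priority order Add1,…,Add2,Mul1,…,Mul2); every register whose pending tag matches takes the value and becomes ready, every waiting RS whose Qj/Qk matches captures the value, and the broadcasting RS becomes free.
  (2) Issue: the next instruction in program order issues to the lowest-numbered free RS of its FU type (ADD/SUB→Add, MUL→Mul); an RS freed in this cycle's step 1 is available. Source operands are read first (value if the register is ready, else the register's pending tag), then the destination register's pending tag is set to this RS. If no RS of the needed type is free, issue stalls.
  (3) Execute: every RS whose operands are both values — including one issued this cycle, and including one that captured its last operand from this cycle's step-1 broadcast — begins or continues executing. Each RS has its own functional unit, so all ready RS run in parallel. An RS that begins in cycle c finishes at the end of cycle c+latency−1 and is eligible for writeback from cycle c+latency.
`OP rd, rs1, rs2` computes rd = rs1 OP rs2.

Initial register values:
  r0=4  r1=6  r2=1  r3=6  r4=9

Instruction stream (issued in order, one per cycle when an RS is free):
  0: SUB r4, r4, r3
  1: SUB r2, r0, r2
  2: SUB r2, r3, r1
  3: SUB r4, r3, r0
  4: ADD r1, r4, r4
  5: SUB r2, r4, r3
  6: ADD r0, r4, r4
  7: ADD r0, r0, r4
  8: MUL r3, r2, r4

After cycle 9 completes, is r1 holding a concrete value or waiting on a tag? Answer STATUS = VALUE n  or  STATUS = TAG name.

STATUS = TAG Add1

  c1: issue SUB r4<-Add1  regs: r0:4,r1:6,r2:1,r3:6,r4:Add1
  c2: issue SUB r2<-Add2  regs: r0:4,r1:6,r2:Add2,r3:6,r4:Add1
  c3: stall  regs: r0:4,r1:6,r2:Add2,r3:6,r4:Add1
  c4: CDB Add1=3; issue SUB r2<-Add1  regs: r0:4,r1:6,r2:Add1,r3:6,r4:3
  c5: CDB Add2=3; issue SUB r4<-Add2  regs: r0:4,r1:6,r2:Add1,r3:6,r4:Add2
  c6: stall  regs: r0:4,r1:6,r2:Add1,r3:6,r4:Add2
  c7: CDB Add1=0; issue ADD r1<-Add1  regs: r0:4,r1:Add1,r2:0,r3:6,r4:Add2
  c8: CDB Add2=2; issue SUB r2<-Add2  regs: r0:4,r1:Add1,r2:Add2,r3:6,r4:2
  c9: stall  regs: r0:4,r1:Add1,r2:Add2,r3:6,r4:2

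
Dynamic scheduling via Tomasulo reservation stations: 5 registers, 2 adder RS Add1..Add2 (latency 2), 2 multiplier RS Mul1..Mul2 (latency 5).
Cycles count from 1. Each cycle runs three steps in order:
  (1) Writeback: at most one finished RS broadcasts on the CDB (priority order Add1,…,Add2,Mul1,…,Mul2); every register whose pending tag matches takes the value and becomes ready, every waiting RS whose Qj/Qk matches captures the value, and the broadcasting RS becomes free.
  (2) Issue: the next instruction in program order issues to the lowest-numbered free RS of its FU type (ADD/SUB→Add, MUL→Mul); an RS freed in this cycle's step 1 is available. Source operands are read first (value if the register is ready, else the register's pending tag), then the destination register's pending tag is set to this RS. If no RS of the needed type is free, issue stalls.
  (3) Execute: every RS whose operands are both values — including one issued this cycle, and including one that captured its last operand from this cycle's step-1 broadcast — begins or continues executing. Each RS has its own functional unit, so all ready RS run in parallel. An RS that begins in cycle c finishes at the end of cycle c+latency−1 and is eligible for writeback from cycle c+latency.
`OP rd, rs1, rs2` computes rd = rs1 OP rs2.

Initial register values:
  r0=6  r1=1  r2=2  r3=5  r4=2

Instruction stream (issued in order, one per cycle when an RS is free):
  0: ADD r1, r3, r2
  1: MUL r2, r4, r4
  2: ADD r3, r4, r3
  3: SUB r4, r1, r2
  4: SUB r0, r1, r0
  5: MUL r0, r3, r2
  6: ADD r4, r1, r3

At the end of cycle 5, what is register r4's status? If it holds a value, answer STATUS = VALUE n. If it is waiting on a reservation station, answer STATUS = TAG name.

cycle 1: issue ADD r1<-Add1 // r0:6,r1:Add1,r2:2,r3:5,r4:2
cycle 2: issue MUL r2<-Mul1 // r0:6,r1:Add1,r2:Mul1,r3:5,r4:2
cycle 3: CDB Add1=7; issue ADD r3<-Add1 // r0:6,r1:7,r2:Mul1,r3:Add1,r4:2
cycle 4: issue SUB r4<-Add2 // r0:6,r1:7,r2:Mul1,r3:Add1,r4:Add2
cycle 5: CDB Add1=7; issue SUB r0<-Add1 // r0:Add1,r1:7,r2:Mul1,r3:7,r4:Add2

STATUS = TAG Add2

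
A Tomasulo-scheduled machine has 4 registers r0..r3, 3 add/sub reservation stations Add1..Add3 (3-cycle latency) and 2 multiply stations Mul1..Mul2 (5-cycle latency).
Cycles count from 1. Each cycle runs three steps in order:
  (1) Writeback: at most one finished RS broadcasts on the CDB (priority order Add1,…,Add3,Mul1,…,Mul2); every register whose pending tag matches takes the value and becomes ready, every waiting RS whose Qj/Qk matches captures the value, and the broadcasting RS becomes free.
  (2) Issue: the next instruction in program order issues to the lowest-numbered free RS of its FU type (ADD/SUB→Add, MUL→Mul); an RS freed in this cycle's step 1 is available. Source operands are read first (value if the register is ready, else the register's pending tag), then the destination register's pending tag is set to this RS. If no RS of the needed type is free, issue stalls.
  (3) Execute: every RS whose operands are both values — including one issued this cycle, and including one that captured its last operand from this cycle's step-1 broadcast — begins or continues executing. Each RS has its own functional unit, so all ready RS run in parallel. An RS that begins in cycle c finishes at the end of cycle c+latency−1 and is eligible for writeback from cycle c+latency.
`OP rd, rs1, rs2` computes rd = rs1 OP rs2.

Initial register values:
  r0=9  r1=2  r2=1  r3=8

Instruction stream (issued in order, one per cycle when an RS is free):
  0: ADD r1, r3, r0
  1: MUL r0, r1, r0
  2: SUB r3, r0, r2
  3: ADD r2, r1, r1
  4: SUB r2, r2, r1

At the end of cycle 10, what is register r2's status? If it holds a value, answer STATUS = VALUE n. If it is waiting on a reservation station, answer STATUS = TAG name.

c1: issue ADD r1<-Add1 | r0:9,r1:Add1,r2:1,r3:8
c2: issue MUL r0<-Mul1 | r0:Mul1,r1:Add1,r2:1,r3:8
c3: issue SUB r3<-Add2 | r0:Mul1,r1:Add1,r2:1,r3:Add2
c4: CDB Add1=17; issue ADD r2<-Add1 | r0:Mul1,r1:17,r2:Add1,r3:Add2
c5: issue SUB r2<-Add3 | r0:Mul1,r1:17,r2:Add3,r3:Add2
c6: - | r0:Mul1,r1:17,r2:Add3,r3:Add2
c7: CDB Add1=34 | r0:Mul1,r1:17,r2:Add3,r3:Add2
c8: - | r0:Mul1,r1:17,r2:Add3,r3:Add2
c9: CDB Mul1=153 | r0:153,r1:17,r2:Add3,r3:Add2
c10: CDB Add3=17 | r0:153,r1:17,r2:17,r3:Add2

STATUS = VALUE 17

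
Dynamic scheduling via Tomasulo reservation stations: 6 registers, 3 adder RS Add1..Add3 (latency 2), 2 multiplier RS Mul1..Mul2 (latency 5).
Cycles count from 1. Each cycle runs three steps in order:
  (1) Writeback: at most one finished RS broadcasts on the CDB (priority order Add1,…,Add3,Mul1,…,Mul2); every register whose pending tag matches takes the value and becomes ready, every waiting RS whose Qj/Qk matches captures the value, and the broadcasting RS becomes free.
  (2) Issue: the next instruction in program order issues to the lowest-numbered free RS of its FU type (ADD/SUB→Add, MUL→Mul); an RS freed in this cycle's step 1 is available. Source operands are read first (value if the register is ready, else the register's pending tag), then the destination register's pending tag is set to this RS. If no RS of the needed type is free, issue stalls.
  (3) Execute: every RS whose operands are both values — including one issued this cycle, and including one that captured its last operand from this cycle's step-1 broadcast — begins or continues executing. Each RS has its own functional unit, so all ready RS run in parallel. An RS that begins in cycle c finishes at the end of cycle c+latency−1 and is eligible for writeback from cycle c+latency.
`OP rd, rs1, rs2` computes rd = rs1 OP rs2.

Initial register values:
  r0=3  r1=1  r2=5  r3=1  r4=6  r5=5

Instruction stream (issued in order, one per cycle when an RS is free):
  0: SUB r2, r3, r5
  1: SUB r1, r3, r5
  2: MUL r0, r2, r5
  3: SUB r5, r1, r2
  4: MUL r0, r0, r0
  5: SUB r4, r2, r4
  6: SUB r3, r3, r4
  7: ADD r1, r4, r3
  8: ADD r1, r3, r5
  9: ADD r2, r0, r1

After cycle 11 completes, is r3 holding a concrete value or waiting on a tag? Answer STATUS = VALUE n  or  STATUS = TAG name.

STATUS = VALUE 11

  c1: issue SUB r2<-Add1  regs: r0:3,r1:1,r2:Add1,r3:1,r4:6,r5:5
  c2: issue SUB r1<-Add2  regs: r0:3,r1:Add2,r2:Add1,r3:1,r4:6,r5:5
  c3: CDB Add1=-4; issue MUL r0<-Mul1  regs: r0:Mul1,r1:Add2,r2:-4,r3:1,r4:6,r5:5
  c4: CDB Add2=-4; issue SUB r5<-Add1  regs: r0:Mul1,r1:-4,r2:-4,r3:1,r4:6,r5:Add1
  c5: issue MUL r0<-Mul2  regs: r0:Mul2,r1:-4,r2:-4,r3:1,r4:6,r5:Add1
  c6: CDB Add1=0; issue SUB r4<-Add1  regs: r0:Mul2,r1:-4,r2:-4,r3:1,r4:Add1,r5:0
  c7: issue SUB r3<-Add2  regs: r0:Mul2,r1:-4,r2:-4,r3:Add2,r4:Add1,r5:0
  c8: CDB Add1=-10; issue ADD r1<-Add1  regs: r0:Mul2,r1:Add1,r2:-4,r3:Add2,r4:-10,r5:0
  c9: CDB Mul1=-20; issue ADD r1<-Add3  regs: r0:Mul2,r1:Add3,r2:-4,r3:Add2,r4:-10,r5:0
  c10: CDB Add2=11; issue ADD r2<-Add2  regs: r0:Mul2,r1:Add3,r2:Add2,r3:11,r4:-10,r5:0
  c11: -  regs: r0:Mul2,r1:Add3,r2:Add2,r3:11,r4:-10,r5:0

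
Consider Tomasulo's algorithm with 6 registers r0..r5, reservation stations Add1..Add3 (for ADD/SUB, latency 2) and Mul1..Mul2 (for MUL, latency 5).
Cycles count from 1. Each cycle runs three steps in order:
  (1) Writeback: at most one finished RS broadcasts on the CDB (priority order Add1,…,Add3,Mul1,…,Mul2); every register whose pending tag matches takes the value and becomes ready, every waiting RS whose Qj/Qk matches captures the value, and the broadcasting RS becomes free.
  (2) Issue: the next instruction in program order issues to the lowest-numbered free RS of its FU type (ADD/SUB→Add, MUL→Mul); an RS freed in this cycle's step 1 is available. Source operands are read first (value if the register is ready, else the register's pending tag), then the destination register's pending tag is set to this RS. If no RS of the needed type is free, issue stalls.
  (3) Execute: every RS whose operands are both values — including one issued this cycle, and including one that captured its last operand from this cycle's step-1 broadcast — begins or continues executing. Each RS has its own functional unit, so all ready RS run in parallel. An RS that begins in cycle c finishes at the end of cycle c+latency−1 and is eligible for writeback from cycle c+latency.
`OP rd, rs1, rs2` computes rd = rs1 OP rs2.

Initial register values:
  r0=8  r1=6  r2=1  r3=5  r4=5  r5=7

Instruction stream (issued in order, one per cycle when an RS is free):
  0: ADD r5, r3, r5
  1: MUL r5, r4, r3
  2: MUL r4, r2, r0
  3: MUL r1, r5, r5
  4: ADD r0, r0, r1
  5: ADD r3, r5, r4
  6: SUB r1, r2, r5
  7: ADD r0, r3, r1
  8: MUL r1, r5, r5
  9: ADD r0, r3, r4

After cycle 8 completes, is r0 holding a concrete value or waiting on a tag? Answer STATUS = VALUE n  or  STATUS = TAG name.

  c1: issue ADD r5<-Add1  regs: r0:8,r1:6,r2:1,r3:5,r4:5,r5:Add1
  c2: issue MUL r5<-Mul1  regs: r0:8,r1:6,r2:1,r3:5,r4:5,r5:Mul1
  c3: CDB Add1=12; issue MUL r4<-Mul2  regs: r0:8,r1:6,r2:1,r3:5,r4:Mul2,r5:Mul1
  c4: stall  regs: r0:8,r1:6,r2:1,r3:5,r4:Mul2,r5:Mul1
  c5: stall  regs: r0:8,r1:6,r2:1,r3:5,r4:Mul2,r5:Mul1
  c6: stall  regs: r0:8,r1:6,r2:1,r3:5,r4:Mul2,r5:Mul1
  c7: CDB Mul1=25; issue MUL r1<-Mul1  regs: r0:8,r1:Mul1,r2:1,r3:5,r4:Mul2,r5:25
  c8: CDB Mul2=8; issue ADD r0<-Add1  regs: r0:Add1,r1:Mul1,r2:1,r3:5,r4:8,r5:25

STATUS = TAG Add1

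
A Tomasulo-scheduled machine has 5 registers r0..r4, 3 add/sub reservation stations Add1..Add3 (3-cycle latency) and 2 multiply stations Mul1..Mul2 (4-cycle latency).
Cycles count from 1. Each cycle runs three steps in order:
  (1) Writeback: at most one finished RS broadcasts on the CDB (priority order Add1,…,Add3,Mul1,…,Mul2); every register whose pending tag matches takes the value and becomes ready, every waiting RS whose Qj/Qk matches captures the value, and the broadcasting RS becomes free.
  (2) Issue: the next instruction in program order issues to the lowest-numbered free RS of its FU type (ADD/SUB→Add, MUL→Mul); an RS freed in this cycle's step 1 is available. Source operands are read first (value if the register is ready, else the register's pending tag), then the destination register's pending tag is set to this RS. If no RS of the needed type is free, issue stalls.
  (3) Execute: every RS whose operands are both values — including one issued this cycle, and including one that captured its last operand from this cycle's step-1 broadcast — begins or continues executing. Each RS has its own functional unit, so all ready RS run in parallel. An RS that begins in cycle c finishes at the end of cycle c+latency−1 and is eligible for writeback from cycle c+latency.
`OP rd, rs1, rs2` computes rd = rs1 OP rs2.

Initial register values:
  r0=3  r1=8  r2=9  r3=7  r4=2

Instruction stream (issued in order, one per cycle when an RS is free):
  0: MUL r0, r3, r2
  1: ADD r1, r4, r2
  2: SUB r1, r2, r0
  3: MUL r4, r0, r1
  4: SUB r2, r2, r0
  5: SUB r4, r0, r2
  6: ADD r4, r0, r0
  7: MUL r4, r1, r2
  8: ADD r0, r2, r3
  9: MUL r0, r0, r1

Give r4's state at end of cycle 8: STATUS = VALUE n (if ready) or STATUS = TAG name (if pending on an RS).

STATUS = TAG Add3

cycle 1: issue MUL r0<-Mul1 // r0:Mul1,r1:8,r2:9,r3:7,r4:2
cycle 2: issue ADD r1<-Add1 // r0:Mul1,r1:Add1,r2:9,r3:7,r4:2
cycle 3: issue SUB r1<-Add2 // r0:Mul1,r1:Add2,r2:9,r3:7,r4:2
cycle 4: issue MUL r4<-Mul2 // r0:Mul1,r1:Add2,r2:9,r3:7,r4:Mul2
cycle 5: CDB Add1=11; issue SUB r2<-Add1 // r0:Mul1,r1:Add2,r2:Add1,r3:7,r4:Mul2
cycle 6: CDB Mul1=63; issue SUB r4<-Add3 // r0:63,r1:Add2,r2:Add1,r3:7,r4:Add3
cycle 7: stall // r0:63,r1:Add2,r2:Add1,r3:7,r4:Add3
cycle 8: stall // r0:63,r1:Add2,r2:Add1,r3:7,r4:Add3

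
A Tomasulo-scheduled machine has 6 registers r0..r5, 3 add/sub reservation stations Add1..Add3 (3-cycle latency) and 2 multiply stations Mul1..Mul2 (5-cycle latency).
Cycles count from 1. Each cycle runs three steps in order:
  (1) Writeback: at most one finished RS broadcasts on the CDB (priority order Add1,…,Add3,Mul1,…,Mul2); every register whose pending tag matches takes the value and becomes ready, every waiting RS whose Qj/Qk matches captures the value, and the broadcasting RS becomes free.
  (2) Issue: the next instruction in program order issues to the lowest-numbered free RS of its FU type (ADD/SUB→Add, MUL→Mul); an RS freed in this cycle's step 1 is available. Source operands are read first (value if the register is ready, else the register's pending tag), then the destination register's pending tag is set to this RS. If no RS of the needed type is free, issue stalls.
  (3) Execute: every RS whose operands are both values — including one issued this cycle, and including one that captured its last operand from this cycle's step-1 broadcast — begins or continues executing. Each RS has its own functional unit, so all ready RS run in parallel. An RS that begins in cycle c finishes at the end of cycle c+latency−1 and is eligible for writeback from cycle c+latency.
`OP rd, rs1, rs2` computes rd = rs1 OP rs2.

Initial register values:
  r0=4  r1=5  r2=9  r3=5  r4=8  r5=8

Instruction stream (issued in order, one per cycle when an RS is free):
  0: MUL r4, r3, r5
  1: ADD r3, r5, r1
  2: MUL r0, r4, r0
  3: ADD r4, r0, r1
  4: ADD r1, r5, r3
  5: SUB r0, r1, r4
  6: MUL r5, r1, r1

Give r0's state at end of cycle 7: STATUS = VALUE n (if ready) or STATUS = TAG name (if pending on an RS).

cycle 1: issue MUL r4<-Mul1 // r0:4,r1:5,r2:9,r3:5,r4:Mul1,r5:8
cycle 2: issue ADD r3<-Add1 // r0:4,r1:5,r2:9,r3:Add1,r4:Mul1,r5:8
cycle 3: issue MUL r0<-Mul2 // r0:Mul2,r1:5,r2:9,r3:Add1,r4:Mul1,r5:8
cycle 4: issue ADD r4<-Add2 // r0:Mul2,r1:5,r2:9,r3:Add1,r4:Add2,r5:8
cycle 5: CDB Add1=13; issue ADD r1<-Add1 // r0:Mul2,r1:Add1,r2:9,r3:13,r4:Add2,r5:8
cycle 6: CDB Mul1=40; issue SUB r0<-Add3 // r0:Add3,r1:Add1,r2:9,r3:13,r4:Add2,r5:8
cycle 7: issue MUL r5<-Mul1 // r0:Add3,r1:Add1,r2:9,r3:13,r4:Add2,r5:Mul1

STATUS = TAG Add3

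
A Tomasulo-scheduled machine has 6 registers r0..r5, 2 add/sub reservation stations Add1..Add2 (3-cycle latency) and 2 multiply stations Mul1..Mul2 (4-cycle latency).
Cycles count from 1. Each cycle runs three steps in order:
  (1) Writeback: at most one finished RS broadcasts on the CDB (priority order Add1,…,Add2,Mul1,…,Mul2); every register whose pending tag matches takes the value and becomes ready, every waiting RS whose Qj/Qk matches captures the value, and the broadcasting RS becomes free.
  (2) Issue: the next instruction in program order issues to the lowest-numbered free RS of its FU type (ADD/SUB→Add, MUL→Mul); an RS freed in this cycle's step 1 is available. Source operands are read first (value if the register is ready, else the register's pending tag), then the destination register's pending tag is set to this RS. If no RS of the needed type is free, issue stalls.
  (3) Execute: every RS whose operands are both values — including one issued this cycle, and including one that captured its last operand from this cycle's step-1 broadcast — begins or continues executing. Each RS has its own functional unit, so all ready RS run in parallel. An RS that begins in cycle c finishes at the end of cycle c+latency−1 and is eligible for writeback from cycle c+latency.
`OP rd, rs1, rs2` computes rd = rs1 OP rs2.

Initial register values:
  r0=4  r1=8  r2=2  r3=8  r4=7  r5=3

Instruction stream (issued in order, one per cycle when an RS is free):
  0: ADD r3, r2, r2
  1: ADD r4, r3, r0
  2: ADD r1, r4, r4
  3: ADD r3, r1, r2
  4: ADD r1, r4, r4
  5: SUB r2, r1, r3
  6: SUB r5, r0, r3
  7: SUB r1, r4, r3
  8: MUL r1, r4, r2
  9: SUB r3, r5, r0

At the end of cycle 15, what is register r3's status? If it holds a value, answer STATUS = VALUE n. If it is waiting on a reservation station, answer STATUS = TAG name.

cycle 1: issue ADD r3<-Add1 // r0:4,r1:8,r2:2,r3:Add1,r4:7,r5:3
cycle 2: issue ADD r4<-Add2 // r0:4,r1:8,r2:2,r3:Add1,r4:Add2,r5:3
cycle 3: stall // r0:4,r1:8,r2:2,r3:Add1,r4:Add2,r5:3
cycle 4: CDB Add1=4; issue ADD r1<-Add1 // r0:4,r1:Add1,r2:2,r3:4,r4:Add2,r5:3
cycle 5: stall // r0:4,r1:Add1,r2:2,r3:4,r4:Add2,r5:3
cycle 6: stall // r0:4,r1:Add1,r2:2,r3:4,r4:Add2,r5:3
cycle 7: CDB Add2=8; issue ADD r3<-Add2 // r0:4,r1:Add1,r2:2,r3:Add2,r4:8,r5:3
cycle 8: stall // r0:4,r1:Add1,r2:2,r3:Add2,r4:8,r5:3
cycle 9: stall // r0:4,r1:Add1,r2:2,r3:Add2,r4:8,r5:3
cycle 10: CDB Add1=16; issue ADD r1<-Add1 // r0:4,r1:Add1,r2:2,r3:Add2,r4:8,r5:3
cycle 11: stall // r0:4,r1:Add1,r2:2,r3:Add2,r4:8,r5:3
cycle 12: stall // r0:4,r1:Add1,r2:2,r3:Add2,r4:8,r5:3
cycle 13: CDB Add1=16; issue SUB r2<-Add1 // r0:4,r1:16,r2:Add1,r3:Add2,r4:8,r5:3
cycle 14: CDB Add2=18; issue SUB r5<-Add2 // r0:4,r1:16,r2:Add1,r3:18,r4:8,r5:Add2
cycle 15: stall // r0:4,r1:16,r2:Add1,r3:18,r4:8,r5:Add2

STATUS = VALUE 18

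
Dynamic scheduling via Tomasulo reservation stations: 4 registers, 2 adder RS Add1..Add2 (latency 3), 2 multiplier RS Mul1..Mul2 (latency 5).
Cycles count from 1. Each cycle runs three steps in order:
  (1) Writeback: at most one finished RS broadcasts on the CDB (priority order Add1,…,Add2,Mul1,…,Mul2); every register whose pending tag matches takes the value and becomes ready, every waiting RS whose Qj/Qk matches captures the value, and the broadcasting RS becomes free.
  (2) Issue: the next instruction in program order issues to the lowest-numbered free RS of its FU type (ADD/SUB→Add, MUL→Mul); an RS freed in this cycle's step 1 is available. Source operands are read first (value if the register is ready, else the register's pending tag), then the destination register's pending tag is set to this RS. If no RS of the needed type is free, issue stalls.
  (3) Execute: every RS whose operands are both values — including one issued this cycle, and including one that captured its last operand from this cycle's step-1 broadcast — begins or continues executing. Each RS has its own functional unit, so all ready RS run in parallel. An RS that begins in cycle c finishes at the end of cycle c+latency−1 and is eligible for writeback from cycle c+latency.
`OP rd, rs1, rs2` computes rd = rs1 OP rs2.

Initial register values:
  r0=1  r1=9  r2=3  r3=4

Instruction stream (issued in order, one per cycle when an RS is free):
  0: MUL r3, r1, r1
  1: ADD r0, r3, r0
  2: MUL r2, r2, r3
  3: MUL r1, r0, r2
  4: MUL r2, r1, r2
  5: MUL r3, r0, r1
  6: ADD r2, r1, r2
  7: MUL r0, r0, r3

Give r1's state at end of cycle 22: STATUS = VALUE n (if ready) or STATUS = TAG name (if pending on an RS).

cycle 1: issue MUL r3<-Mul1 // r0:1,r1:9,r2:3,r3:Mul1
cycle 2: issue ADD r0<-Add1 // r0:Add1,r1:9,r2:3,r3:Mul1
cycle 3: issue MUL r2<-Mul2 // r0:Add1,r1:9,r2:Mul2,r3:Mul1
cycle 4: stall // r0:Add1,r1:9,r2:Mul2,r3:Mul1
cycle 5: stall // r0:Add1,r1:9,r2:Mul2,r3:Mul1
cycle 6: CDB Mul1=81; issue MUL r1<-Mul1 // r0:Add1,r1:Mul1,r2:Mul2,r3:81
cycle 7: stall // r0:Add1,r1:Mul1,r2:Mul2,r3:81
cycle 8: stall // r0:Add1,r1:Mul1,r2:Mul2,r3:81
cycle 9: CDB Add1=82; stall // r0:82,r1:Mul1,r2:Mul2,r3:81
cycle 10: stall // r0:82,r1:Mul1,r2:Mul2,r3:81
cycle 11: CDB Mul2=243; issue MUL r2<-Mul2 // r0:82,r1:Mul1,r2:Mul2,r3:81
cycle 12: stall // r0:82,r1:Mul1,r2:Mul2,r3:81
cycle 13: stall // r0:82,r1:Mul1,r2:Mul2,r3:81
cycle 14: stall // r0:82,r1:Mul1,r2:Mul2,r3:81
cycle 15: stall // r0:82,r1:Mul1,r2:Mul2,r3:81
cycle 16: CDB Mul1=19926; issue MUL r3<-Mul1 // r0:82,r1:19926,r2:Mul2,r3:Mul1
cycle 17: issue ADD r2<-Add1 // r0:82,r1:19926,r2:Add1,r3:Mul1
cycle 18: stall // r0:82,r1:19926,r2:Add1,r3:Mul1
cycle 19: stall // r0:82,r1:19926,r2:Add1,r3:Mul1
cycle 20: stall // r0:82,r1:19926,r2:Add1,r3:Mul1
cycle 21: CDB Mul1=1633932; issue MUL r0<-Mul1 // r0:Mul1,r1:19926,r2:Add1,r3:1633932
cycle 22: CDB Mul2=4842018 // r0:Mul1,r1:19926,r2:Add1,r3:1633932

STATUS = VALUE 19926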